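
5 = 5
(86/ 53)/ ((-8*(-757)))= 43/ 160484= 0.00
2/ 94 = 1/ 47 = 0.02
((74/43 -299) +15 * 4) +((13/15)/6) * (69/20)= -6108943/25800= -236.78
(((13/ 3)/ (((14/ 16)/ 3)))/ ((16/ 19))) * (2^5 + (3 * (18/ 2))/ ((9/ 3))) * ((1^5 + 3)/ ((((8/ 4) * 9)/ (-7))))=-10127/ 9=-1125.22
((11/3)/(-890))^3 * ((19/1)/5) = -25289/95170815000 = -0.00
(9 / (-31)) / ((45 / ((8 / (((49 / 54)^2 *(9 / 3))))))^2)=-6718464 / 4467720775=-0.00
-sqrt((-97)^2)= -97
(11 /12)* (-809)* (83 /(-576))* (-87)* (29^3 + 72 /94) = -24554030323867 /108288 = -226747472.70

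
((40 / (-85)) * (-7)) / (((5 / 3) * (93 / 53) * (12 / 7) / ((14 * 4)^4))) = 51080372224 / 7905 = 6461780.17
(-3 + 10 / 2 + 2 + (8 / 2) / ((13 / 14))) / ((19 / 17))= 1836 / 247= 7.43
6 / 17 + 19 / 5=4.15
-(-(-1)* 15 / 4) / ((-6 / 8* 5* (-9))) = -1 / 9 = -0.11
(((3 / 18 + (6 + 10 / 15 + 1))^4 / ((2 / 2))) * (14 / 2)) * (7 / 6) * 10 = 1195521845 / 3888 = 307490.19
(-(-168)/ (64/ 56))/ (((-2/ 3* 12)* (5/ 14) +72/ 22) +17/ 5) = 38.53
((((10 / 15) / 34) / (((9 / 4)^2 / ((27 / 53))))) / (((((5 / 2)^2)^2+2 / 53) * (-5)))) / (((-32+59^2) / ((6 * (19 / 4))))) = -2432 / 29161415715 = -0.00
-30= -30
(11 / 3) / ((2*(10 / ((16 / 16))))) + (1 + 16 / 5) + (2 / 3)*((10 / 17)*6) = 6871 / 1020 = 6.74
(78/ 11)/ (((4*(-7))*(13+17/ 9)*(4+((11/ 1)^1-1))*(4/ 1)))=-351/ 1155616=-0.00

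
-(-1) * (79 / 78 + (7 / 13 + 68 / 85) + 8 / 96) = 633 / 260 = 2.43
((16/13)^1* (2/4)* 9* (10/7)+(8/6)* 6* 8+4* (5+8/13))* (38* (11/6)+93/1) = 4190944/273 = 15351.44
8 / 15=0.53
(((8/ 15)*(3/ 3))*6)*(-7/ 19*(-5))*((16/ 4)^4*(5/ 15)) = 28672/ 57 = 503.02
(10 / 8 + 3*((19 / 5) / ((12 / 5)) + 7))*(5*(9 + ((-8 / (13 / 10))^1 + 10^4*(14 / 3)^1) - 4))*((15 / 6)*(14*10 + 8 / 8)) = 57738072375 / 26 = 2220695091.35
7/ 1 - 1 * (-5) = 12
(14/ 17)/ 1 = 14/ 17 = 0.82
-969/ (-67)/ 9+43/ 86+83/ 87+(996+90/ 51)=66116547/ 66062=1000.83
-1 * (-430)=430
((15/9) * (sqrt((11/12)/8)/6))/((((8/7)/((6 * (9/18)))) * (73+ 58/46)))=115 * sqrt(66)/281088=0.00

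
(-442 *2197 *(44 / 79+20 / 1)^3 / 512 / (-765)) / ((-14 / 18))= -68264274442 / 2465195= -27691.23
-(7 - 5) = -2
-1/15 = -0.07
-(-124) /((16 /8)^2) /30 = 1.03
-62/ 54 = -31/ 27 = -1.15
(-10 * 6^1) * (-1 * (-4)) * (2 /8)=-60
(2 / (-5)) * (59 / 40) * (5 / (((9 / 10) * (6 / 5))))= -2.73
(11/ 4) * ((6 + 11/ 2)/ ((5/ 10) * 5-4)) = -253/ 12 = -21.08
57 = 57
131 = 131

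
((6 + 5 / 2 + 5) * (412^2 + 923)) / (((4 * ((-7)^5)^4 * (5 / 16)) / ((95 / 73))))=3573558 / 118874192647462777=0.00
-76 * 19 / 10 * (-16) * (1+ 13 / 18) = 3979.02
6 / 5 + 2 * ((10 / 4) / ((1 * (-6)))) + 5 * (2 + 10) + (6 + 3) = 2081 / 30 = 69.37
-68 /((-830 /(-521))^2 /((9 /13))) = -41530473 /2238925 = -18.55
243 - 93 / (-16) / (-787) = 242.99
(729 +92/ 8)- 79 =1323/ 2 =661.50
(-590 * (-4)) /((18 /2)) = 2360 /9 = 262.22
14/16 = 7/8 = 0.88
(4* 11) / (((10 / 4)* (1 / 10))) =176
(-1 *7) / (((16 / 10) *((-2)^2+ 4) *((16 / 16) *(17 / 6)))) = -105 / 544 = -0.19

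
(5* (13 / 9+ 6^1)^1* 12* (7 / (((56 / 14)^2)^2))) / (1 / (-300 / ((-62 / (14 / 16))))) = 410375 / 7936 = 51.71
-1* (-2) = 2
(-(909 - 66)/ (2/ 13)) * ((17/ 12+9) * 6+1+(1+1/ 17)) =-24055005/ 68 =-353750.07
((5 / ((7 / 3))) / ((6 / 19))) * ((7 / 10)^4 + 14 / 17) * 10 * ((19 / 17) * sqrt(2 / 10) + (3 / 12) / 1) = 490789 / 27200 + 9324991 * sqrt(5) / 578000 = 54.12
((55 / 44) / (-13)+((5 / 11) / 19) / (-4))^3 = -0.00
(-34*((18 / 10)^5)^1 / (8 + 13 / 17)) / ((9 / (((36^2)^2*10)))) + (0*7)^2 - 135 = -12739086997731 / 93125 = -136795565.08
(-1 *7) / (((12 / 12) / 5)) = -35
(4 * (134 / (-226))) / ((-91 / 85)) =22780 / 10283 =2.22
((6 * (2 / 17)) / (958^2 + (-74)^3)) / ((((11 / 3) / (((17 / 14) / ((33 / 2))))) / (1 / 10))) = 3 / 1085303450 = 0.00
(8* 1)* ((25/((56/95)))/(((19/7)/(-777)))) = -97125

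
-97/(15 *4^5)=-97/15360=-0.01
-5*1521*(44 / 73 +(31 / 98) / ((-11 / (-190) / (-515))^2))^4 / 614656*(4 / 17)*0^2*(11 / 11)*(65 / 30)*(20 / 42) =0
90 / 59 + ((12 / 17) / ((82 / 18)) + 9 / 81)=663041 / 370107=1.79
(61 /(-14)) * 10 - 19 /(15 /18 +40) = -10789 /245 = -44.04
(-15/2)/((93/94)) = -235/31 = -7.58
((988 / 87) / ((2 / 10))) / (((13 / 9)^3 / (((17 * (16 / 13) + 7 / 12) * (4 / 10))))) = 10326690 / 63713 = 162.08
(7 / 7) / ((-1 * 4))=-1 / 4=-0.25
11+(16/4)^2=27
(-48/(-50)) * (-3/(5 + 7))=-6/25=-0.24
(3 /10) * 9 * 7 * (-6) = -567 /5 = -113.40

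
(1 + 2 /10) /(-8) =-3 /20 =-0.15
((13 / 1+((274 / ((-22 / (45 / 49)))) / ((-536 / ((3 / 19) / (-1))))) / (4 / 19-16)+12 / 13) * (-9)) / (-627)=0.20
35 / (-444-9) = -35 / 453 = -0.08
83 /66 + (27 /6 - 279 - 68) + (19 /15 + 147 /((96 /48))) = -87937 /330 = -266.48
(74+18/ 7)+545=4351/ 7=621.57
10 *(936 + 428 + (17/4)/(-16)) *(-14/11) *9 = -27492885/176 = -156209.57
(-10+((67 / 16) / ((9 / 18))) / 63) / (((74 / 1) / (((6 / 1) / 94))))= -4973 / 584304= -0.01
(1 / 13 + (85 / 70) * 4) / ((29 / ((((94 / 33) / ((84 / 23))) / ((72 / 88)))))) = 485369 / 2992626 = 0.16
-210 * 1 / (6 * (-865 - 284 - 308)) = 35 / 1457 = 0.02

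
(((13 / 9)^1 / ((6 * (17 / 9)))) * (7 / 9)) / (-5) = -91 / 4590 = -0.02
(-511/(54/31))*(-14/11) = 110887/297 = 373.36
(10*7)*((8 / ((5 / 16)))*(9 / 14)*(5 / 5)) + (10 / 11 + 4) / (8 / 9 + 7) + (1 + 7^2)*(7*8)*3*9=59943798 / 781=76752.62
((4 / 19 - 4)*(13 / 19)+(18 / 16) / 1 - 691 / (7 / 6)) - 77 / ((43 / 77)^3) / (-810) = -386155630374107 / 650961972360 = -593.21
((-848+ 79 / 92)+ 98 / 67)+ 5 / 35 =-36483177 / 43148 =-845.54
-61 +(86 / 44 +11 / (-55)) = -59.25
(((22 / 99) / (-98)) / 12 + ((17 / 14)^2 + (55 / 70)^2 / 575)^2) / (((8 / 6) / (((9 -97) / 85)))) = -2053157994613 / 1214560856250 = -1.69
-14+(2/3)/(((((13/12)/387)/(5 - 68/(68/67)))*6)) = -32174/13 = -2474.92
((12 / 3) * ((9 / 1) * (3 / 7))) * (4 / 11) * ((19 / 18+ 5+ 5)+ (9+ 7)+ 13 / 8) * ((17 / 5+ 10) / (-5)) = -23718 / 55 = -431.24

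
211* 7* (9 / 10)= 13293 / 10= 1329.30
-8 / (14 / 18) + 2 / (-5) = -374 / 35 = -10.69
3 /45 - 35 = -524 /15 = -34.93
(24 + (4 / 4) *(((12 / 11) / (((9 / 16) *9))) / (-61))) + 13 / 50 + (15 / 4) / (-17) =740278639 / 30798900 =24.04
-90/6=-15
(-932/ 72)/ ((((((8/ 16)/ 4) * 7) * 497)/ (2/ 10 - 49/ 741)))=-462272/ 116007255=-0.00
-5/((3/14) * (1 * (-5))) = 14/3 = 4.67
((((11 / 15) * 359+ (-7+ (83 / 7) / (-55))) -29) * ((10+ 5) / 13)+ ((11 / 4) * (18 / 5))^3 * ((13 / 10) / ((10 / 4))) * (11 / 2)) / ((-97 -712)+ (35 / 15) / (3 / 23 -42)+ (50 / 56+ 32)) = -439138717487973 / 112228843512500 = -3.91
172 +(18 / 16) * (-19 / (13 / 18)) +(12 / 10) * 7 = 39209 / 260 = 150.80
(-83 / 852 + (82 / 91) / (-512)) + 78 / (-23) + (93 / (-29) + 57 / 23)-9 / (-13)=-11672634191 / 3309686016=-3.53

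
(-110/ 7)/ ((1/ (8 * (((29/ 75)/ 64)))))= -319/ 420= -0.76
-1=-1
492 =492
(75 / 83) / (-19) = -75 / 1577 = -0.05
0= 0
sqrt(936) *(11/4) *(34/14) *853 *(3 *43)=61730757 *sqrt(26)/14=22483309.61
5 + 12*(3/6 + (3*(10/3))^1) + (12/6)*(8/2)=139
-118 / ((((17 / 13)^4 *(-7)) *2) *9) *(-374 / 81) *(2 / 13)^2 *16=-14039168 / 25071039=-0.56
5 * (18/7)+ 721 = 5137/7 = 733.86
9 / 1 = 9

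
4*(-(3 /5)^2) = -36 /25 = -1.44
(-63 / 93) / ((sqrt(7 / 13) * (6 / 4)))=-2 * sqrt(91) / 31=-0.62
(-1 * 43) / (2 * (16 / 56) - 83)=301 / 577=0.52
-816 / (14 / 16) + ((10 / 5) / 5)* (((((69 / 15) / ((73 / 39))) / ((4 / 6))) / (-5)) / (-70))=-595677309 / 638750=-932.57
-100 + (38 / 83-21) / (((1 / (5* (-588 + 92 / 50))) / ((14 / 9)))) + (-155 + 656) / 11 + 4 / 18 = 256364843 / 2739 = 93597.97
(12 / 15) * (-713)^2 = 2033476 / 5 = 406695.20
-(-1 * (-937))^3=-822656953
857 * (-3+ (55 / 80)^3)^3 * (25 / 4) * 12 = -84550673282362575 / 68719476736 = -1230374.23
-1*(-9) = 9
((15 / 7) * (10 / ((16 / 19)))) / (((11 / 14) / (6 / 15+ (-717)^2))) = 66597945 / 4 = 16649486.25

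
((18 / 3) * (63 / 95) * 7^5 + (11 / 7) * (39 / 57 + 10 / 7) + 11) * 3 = 934097742 / 4655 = 200665.47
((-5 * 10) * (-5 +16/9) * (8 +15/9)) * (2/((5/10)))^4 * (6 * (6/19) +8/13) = 6674176000/6669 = 1000776.13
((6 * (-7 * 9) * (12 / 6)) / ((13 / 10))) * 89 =-672840 / 13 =-51756.92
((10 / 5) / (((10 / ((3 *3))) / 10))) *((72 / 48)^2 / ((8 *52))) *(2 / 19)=81 / 7904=0.01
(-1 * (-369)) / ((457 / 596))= 219924 / 457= 481.23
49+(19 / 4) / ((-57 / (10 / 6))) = 1759 / 36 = 48.86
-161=-161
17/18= 0.94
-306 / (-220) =153 / 110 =1.39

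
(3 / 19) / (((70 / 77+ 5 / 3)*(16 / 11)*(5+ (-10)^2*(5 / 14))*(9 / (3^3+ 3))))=847 / 245480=0.00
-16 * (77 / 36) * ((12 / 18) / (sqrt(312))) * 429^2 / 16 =-121121 * sqrt(78) / 72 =-14857.11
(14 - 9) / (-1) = -5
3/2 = 1.50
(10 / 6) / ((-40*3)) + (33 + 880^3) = 49065986375 / 72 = 681472032.99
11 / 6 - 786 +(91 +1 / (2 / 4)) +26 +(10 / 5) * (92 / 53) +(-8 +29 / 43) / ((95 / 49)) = -172893989 / 259806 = -665.47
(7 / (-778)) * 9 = -63 / 778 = -0.08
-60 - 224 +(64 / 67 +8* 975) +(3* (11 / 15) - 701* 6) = 3313.16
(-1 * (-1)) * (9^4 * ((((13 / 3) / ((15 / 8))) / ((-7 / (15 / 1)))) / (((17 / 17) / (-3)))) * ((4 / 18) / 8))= 18954 / 7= 2707.71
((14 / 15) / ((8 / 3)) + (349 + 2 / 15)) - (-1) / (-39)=90859 / 260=349.46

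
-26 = -26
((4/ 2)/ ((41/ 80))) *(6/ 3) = 320/ 41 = 7.80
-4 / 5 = -0.80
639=639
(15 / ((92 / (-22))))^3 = -4492125 / 97336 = -46.15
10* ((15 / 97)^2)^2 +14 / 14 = 89035531 / 88529281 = 1.01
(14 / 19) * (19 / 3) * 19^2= 5054 / 3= 1684.67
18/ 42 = 3/ 7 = 0.43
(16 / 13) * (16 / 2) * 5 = 640 / 13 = 49.23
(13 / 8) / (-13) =-1 / 8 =-0.12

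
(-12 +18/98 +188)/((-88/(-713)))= 6155329/4312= 1427.49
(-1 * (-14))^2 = 196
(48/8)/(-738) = -1/123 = -0.01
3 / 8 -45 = -357 / 8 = -44.62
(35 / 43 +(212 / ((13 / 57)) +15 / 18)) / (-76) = -3123197 / 254904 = -12.25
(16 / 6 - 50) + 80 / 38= -2578 / 57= -45.23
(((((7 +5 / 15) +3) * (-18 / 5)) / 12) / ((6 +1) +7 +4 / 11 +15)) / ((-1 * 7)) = 341 / 22610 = 0.02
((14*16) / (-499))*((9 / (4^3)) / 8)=-63 / 7984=-0.01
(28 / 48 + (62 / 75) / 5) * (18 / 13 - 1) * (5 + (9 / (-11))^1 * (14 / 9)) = 46043 / 42900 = 1.07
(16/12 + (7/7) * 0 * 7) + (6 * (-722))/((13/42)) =-545780/39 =-13994.36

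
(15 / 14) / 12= 0.09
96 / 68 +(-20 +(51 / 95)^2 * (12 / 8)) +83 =19897401 / 306850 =64.84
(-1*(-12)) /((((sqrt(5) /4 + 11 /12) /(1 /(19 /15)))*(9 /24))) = 15840 /361 - 4320*sqrt(5) /361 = 17.12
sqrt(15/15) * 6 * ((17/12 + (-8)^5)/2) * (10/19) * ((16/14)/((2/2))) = -7863980/133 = -59127.67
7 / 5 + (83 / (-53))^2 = 54108 / 14045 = 3.85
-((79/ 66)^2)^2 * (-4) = 8.21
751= 751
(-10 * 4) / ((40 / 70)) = -70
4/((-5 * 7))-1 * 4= -144/35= -4.11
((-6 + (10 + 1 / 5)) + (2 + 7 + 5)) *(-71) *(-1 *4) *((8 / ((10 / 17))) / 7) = 251056 / 25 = 10042.24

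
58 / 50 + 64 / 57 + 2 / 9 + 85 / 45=18784 / 4275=4.39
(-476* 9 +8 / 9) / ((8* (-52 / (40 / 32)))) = 48185 / 3744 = 12.87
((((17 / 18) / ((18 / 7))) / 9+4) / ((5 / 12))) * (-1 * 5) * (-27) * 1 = 11783 / 9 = 1309.22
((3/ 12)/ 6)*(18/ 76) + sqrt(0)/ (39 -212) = 3/ 304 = 0.01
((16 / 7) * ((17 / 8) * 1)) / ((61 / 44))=1496 / 427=3.50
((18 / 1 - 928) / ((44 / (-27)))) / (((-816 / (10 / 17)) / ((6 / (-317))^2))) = -184275 / 1277818124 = -0.00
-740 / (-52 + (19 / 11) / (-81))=659340 / 46351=14.22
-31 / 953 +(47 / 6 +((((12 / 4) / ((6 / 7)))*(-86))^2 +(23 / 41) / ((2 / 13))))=10621500442 / 117219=90612.45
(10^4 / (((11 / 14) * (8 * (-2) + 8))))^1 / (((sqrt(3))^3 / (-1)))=17500 * sqrt(3) / 99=306.17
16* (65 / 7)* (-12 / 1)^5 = -258785280 / 7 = -36969325.71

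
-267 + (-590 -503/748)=-641539/748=-857.67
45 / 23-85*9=-17550 / 23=-763.04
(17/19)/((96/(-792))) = -561/76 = -7.38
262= 262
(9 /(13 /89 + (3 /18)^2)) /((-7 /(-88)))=650.83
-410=-410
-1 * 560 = -560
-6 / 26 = -3 / 13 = -0.23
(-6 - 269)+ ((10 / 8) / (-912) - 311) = -2137733 / 3648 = -586.00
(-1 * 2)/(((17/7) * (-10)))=7/85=0.08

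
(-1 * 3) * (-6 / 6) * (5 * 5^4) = 9375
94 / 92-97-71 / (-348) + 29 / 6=-727891 / 8004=-90.94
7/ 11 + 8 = 95/ 11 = 8.64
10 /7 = 1.43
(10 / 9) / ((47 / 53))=530 / 423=1.25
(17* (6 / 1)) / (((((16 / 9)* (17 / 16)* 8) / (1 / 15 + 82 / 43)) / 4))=11457 / 215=53.29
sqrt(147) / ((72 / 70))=245*sqrt(3) / 36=11.79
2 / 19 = 0.11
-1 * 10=-10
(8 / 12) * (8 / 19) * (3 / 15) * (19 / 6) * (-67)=-536 / 45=-11.91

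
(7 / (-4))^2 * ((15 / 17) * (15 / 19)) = 11025 / 5168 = 2.13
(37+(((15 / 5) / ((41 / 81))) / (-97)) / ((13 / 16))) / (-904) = -1909049 / 46737704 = -0.04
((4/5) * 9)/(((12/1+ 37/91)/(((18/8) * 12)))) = 88452/5645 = 15.67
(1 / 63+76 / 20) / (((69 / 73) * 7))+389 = 59272151 / 152145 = 389.58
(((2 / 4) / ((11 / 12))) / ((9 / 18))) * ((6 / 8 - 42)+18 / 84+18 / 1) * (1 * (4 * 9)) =-904.68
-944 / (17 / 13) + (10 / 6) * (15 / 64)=-721.49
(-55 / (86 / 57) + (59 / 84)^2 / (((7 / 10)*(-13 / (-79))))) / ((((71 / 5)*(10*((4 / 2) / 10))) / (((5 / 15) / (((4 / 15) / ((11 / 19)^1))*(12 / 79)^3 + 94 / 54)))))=-60216054914192375 / 277861675553132944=-0.22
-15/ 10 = -1.50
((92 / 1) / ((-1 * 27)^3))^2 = 8464 / 387420489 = 0.00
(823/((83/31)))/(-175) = -25513/14525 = -1.76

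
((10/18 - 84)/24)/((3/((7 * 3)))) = -5257/216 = -24.34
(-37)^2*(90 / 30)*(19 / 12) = 26011 / 4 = 6502.75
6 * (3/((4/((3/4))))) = 3.38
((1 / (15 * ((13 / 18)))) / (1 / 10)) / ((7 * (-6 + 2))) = -3 / 91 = -0.03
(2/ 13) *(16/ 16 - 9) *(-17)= 272/ 13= 20.92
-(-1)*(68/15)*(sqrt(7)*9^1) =204*sqrt(7)/5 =107.95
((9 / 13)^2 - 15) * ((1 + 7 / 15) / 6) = -8998 / 2535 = -3.55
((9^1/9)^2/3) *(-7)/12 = -7/36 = -0.19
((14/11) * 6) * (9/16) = 189/44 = 4.30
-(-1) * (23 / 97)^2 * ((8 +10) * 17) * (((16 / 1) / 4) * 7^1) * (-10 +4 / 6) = -42303072 / 9409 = -4496.02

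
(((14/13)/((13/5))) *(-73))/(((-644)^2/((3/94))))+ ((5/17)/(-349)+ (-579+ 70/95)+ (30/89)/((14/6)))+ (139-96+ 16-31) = -550.12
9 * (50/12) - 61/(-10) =218/5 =43.60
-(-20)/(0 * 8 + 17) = 20/17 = 1.18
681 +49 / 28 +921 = 6415 / 4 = 1603.75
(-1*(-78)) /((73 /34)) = 2652 /73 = 36.33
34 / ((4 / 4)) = 34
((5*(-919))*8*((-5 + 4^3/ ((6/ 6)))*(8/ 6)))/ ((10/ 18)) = -5205216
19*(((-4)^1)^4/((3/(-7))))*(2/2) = -34048/3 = -11349.33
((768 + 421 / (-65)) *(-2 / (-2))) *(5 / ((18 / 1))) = 49499 / 234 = 211.53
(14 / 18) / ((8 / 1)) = 7 / 72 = 0.10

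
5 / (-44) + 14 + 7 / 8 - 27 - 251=-23165 / 88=-263.24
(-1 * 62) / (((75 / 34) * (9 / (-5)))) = 15.61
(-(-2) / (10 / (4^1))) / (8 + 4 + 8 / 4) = 2 / 35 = 0.06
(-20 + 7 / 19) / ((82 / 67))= -24991 / 1558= -16.04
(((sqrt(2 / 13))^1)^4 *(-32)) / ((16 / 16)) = -128 / 169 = -0.76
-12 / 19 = -0.63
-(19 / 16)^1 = -19 / 16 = -1.19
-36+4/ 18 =-322/ 9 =-35.78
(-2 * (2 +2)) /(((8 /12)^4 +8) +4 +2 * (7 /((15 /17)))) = -1620 /5683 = -0.29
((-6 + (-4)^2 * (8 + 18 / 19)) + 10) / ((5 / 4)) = 11184 / 95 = 117.73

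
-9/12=-3/4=-0.75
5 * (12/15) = 4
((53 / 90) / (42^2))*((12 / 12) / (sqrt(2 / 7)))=53*sqrt(14) / 317520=0.00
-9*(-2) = 18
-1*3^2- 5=-14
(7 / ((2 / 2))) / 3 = 7 / 3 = 2.33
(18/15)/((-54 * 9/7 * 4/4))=-7/405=-0.02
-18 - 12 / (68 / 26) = -384 / 17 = -22.59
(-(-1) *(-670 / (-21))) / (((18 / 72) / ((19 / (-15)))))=-161.65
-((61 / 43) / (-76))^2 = -3721 / 10679824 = -0.00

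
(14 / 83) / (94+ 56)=7 / 6225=0.00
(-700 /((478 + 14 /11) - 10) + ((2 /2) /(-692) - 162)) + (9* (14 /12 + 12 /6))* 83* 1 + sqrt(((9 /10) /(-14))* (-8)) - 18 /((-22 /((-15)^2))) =3* sqrt(70) /35 + 46878642111 /19646572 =2386.81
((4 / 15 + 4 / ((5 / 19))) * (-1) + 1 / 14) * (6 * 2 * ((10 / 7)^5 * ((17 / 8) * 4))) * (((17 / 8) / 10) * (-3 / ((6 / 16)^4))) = 956761088000 / 3176523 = 301197.59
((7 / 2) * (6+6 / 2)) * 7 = 441 / 2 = 220.50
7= 7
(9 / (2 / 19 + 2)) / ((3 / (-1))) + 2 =23 / 40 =0.58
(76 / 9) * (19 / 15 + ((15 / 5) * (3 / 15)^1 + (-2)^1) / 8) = 9.22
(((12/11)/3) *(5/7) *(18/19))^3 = 46656000/3131359847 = 0.01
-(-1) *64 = 64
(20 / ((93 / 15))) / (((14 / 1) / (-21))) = -150 / 31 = -4.84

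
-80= -80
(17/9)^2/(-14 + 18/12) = -578/2025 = -0.29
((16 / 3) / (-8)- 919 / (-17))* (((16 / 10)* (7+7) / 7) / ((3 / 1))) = 43568 / 765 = 56.95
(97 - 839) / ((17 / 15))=-654.71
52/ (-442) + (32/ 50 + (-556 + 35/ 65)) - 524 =-5961139/ 5525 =-1078.94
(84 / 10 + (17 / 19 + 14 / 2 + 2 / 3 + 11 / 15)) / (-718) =-1681 / 68210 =-0.02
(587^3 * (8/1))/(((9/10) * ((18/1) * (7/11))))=88995281320/567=156958168.11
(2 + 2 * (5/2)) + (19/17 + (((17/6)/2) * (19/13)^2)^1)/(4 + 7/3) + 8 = 179899/11492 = 15.65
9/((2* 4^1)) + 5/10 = 13/8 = 1.62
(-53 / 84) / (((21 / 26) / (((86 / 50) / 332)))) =-29627 / 7320600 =-0.00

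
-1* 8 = -8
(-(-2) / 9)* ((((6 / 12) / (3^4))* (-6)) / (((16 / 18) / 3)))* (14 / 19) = -0.02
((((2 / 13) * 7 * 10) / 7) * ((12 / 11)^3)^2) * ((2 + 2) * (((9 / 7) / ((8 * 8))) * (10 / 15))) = 22394880 / 161212051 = 0.14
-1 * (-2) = 2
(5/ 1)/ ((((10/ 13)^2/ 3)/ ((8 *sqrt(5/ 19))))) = 104.03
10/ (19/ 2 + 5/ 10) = 1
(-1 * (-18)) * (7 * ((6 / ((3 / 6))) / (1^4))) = 1512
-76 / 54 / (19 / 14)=-28 / 27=-1.04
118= 118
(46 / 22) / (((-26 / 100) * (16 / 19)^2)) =-207575 / 18304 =-11.34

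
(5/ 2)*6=15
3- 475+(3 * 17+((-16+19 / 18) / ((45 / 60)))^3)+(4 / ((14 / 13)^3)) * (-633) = -139882254473 / 13502538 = -10359.70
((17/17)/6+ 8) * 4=32.67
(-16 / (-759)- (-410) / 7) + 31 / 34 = 59.50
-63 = -63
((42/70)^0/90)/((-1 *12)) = -1/1080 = -0.00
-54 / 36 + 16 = 29 / 2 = 14.50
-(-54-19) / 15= 73 / 15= 4.87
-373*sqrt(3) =-646.05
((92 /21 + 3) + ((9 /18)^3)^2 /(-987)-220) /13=-4476907 /273728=-16.36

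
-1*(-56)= 56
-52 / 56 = -0.93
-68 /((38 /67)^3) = -5112971 /13718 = -372.72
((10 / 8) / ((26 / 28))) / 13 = 35 / 338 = 0.10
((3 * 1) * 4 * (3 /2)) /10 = 9 /5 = 1.80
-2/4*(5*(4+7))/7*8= -220/7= -31.43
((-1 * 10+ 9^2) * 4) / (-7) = -284 / 7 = -40.57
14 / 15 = 0.93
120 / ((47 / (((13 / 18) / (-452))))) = -65 / 15933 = -0.00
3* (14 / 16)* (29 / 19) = 609 / 152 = 4.01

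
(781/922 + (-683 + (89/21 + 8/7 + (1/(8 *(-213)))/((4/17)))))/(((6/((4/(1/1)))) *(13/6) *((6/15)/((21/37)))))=-74429057415/251897776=-295.47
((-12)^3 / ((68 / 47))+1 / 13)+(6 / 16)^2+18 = -16635259 / 14144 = -1176.14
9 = 9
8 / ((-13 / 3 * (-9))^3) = 0.00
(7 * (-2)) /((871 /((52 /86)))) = -28 /2881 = -0.01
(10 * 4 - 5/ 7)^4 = 5719140625/ 2401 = 2381982.77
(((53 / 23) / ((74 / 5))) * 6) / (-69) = -0.01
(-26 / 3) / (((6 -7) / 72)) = 624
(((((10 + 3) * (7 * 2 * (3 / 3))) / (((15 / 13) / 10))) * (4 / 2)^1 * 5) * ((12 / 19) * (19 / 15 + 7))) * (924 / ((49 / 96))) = 2832580608 / 19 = 149083189.89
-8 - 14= -22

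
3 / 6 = 1 / 2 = 0.50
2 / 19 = 0.11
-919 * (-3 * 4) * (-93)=-1025604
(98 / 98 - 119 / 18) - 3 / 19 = -1973 / 342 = -5.77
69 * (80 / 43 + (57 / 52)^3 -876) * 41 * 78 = -44787683009835 / 232544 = -192598746.95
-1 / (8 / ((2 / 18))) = -1 / 72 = -0.01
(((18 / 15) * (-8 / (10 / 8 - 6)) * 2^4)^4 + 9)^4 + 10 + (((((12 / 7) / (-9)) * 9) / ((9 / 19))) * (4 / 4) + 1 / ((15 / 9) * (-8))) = 10569707330971560304778073799670312892822100626003744158053 / 7394128033349663722291259765625000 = 1429473128311967574205133.00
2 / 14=1 / 7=0.14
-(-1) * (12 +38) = 50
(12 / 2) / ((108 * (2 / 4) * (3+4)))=1 / 63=0.02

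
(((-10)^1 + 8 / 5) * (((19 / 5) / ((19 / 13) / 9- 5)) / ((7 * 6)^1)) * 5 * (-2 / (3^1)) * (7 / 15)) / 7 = -247 / 7075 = -0.03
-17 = -17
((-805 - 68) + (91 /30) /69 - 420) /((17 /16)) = -21411352 /17595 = -1216.90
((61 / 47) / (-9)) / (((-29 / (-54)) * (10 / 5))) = -183 / 1363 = -0.13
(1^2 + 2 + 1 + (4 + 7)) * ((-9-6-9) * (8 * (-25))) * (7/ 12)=42000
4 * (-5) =-20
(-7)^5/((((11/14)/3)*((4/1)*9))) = -117649/66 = -1782.56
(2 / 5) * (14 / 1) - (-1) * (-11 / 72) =1961 / 360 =5.45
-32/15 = -2.13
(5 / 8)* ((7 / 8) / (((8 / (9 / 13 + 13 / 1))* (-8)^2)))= 3115 / 212992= 0.01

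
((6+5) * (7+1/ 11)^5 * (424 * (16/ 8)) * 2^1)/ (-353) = -4896647728128/ 5168273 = -947443.71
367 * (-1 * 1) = -367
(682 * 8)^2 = 29767936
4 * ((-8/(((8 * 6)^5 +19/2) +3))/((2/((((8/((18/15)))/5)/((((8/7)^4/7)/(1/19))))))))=-16807/929524920864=-0.00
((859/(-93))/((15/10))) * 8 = -13744/279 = -49.26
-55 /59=-0.93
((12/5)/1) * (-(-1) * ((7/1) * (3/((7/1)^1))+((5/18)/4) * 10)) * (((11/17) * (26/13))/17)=2926/4335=0.67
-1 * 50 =-50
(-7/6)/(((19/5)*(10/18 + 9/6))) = -105/703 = -0.15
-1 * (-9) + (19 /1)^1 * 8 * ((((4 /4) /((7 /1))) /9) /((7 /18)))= 745 /49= 15.20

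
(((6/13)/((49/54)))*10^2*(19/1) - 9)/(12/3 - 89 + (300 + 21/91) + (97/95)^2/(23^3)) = 66967772395725/15054789300383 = 4.45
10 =10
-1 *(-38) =38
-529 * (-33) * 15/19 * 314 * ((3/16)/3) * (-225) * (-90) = 416251254375/76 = 5476990189.14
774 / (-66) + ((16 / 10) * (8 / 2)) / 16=-623 / 55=-11.33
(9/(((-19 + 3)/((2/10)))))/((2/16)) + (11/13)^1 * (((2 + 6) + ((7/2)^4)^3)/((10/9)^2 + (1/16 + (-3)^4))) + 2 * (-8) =61633086806983/1774772480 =34727.32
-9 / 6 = -1.50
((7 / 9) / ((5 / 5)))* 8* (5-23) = -112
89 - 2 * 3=83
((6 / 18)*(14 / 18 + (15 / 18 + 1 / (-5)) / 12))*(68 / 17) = 299 / 270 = 1.11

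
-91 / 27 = -3.37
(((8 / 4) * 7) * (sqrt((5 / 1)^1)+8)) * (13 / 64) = 91 * sqrt(5) / 32+91 / 4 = 29.11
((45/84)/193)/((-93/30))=-75/83762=-0.00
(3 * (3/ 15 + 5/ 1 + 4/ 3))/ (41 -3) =49/ 95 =0.52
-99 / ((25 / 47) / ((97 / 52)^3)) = -4246667469 / 3515200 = -1208.09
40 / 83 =0.48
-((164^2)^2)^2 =-523300059815673856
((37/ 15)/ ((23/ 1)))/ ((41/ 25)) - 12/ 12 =-2644/ 2829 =-0.93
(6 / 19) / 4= 3 / 38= 0.08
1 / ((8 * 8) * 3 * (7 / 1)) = 1 / 1344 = 0.00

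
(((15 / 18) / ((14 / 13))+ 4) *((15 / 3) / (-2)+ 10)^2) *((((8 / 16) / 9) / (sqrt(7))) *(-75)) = -250625 *sqrt(7) / 1568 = -422.89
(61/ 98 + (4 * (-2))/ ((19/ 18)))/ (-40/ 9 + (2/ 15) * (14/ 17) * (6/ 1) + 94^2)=-0.00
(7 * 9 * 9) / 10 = 567 / 10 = 56.70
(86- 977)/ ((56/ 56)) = -891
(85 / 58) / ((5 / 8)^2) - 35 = -4531 / 145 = -31.25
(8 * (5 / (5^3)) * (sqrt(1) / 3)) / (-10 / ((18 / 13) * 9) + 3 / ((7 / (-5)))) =-756 / 20875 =-0.04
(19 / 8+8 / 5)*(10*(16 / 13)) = 636 / 13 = 48.92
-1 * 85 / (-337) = 85 / 337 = 0.25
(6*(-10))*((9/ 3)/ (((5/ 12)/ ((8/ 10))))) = -1728/ 5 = -345.60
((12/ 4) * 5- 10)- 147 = -142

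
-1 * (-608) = 608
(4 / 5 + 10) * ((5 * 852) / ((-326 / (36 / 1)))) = -828144 / 163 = -5080.64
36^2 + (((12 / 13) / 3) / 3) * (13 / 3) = 11668 / 9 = 1296.44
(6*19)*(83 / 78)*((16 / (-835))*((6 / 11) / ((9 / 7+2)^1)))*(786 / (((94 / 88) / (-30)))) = 19991010816 / 2346851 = 8518.23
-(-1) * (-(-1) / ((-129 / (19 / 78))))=-19 / 10062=-0.00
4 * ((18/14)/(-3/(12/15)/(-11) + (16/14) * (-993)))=-528/116477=-0.00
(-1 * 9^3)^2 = 531441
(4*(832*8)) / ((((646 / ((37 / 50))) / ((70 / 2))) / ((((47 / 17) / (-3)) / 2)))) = -40511744 / 82365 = -491.86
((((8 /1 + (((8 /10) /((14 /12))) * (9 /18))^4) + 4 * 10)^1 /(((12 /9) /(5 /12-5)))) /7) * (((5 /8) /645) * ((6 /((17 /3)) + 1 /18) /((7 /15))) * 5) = -5630464807 /20640340560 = -0.27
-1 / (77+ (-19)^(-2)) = -361 / 27798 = -0.01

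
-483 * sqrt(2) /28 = -24.40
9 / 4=2.25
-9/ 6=-3/ 2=-1.50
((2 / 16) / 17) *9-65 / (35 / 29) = -51209 / 952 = -53.79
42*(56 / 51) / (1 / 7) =322.82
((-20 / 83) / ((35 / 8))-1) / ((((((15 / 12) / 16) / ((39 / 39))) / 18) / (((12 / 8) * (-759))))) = 803981376 / 2905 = 276757.79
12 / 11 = 1.09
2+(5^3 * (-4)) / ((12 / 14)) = -1744 / 3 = -581.33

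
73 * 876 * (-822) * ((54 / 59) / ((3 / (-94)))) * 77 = 6848411812704 / 59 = 116074776486.51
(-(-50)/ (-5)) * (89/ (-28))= 445/ 14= 31.79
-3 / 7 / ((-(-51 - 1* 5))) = -3 / 392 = -0.01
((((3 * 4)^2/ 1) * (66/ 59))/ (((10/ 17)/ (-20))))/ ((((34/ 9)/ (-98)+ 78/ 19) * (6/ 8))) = -3610075392/ 2010425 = -1795.68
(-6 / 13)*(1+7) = -3.69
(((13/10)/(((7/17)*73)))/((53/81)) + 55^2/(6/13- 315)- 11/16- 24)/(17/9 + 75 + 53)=-910001264439/3452209344080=-0.26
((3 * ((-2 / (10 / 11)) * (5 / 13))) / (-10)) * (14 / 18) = 0.20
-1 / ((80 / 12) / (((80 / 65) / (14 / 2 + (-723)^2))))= -0.00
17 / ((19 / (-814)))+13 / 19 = -13825 / 19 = -727.63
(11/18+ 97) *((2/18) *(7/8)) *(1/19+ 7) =824033/12312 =66.93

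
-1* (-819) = 819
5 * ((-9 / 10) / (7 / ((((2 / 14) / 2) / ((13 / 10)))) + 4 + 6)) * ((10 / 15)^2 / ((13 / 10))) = -100 / 8931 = -0.01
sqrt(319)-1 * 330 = -330 + sqrt(319) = -312.14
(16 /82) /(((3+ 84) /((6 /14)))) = 8 /8323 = 0.00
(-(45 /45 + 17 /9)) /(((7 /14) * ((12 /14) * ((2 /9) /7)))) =-637 /3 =-212.33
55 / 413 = 0.13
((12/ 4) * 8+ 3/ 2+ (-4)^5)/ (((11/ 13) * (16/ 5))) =-129805/ 352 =-368.76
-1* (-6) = 6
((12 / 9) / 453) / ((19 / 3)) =4 / 8607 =0.00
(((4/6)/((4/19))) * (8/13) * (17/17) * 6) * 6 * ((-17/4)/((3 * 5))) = -1292/65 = -19.88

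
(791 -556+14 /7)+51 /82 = 19485 /82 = 237.62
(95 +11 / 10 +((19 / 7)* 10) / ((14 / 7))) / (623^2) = 7677 / 27169030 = 0.00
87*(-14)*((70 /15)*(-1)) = 5684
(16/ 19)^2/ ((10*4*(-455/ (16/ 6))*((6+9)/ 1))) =-256/ 36957375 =-0.00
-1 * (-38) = 38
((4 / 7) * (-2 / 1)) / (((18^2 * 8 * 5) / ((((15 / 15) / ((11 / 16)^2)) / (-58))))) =32 / 9948015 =0.00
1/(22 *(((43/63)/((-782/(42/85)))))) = -99705/946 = -105.40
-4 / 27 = -0.15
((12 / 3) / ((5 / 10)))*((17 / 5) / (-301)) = -0.09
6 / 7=0.86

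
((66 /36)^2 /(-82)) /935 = -0.00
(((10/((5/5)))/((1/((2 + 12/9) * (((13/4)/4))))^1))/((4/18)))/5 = 195/8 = 24.38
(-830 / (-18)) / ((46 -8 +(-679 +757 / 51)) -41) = -1411 / 20415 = -0.07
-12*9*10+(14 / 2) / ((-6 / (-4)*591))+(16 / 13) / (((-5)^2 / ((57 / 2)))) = -621509962 / 576225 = -1078.59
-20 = -20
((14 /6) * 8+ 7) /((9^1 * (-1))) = -77 /27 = -2.85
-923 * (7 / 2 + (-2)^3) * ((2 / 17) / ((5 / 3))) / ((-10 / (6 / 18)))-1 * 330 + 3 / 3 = -287957 / 850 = -338.77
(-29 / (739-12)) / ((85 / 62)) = -0.03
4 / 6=2 / 3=0.67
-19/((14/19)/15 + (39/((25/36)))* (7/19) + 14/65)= -351975/388192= -0.91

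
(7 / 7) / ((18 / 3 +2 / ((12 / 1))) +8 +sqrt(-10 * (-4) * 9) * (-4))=-864 * sqrt(10) / 200135-102 / 40027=-0.02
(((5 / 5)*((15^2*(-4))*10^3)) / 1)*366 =-329400000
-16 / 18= -8 / 9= -0.89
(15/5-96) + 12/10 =-459/5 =-91.80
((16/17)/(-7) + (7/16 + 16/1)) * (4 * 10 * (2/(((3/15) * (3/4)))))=1034700/119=8694.96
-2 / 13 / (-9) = 2 / 117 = 0.02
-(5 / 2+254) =-513 / 2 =-256.50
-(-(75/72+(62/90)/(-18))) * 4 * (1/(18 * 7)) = 3251/102060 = 0.03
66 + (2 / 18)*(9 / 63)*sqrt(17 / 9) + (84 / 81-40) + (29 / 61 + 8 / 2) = sqrt(17) / 189 + 51901 / 1647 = 31.53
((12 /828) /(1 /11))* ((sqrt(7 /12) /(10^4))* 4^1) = 11* sqrt(21) /1035000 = 0.00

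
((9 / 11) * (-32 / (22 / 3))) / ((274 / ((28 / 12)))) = -504 / 16577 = -0.03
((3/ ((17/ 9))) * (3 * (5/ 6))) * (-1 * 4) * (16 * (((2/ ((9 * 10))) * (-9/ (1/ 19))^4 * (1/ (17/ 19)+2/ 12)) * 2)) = -3584311251552/ 289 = -12402461078.03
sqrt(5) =2.24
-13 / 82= -0.16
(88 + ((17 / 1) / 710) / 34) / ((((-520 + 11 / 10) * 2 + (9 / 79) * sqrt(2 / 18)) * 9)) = -9871919 / 1047745296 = -0.01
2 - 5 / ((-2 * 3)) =17 / 6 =2.83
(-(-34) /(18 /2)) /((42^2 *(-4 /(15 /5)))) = -17 /10584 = -0.00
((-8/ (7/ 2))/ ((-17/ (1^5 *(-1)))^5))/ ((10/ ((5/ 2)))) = -0.00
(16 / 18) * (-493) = -3944 / 9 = -438.22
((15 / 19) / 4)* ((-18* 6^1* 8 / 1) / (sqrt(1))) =-3240 / 19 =-170.53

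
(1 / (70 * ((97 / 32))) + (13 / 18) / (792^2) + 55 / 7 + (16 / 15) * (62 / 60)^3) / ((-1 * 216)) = -6187065112093 / 147852397440000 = -0.04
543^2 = 294849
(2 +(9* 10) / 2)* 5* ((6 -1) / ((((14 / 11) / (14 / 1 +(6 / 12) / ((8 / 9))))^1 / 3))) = 9034575 / 224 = 40332.92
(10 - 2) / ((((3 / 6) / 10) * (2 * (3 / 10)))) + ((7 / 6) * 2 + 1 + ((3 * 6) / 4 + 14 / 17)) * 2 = 14483 / 51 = 283.98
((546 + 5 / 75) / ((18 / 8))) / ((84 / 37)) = 303067 / 2835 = 106.90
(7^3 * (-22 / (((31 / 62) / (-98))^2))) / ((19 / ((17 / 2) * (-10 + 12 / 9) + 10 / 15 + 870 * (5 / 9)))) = -356851064416 / 57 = -6260544989.75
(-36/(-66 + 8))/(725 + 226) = 0.00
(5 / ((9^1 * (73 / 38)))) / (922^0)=190 / 657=0.29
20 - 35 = -15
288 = 288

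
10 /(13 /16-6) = -160 /83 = -1.93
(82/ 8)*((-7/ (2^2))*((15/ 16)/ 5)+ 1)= 1763/ 256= 6.89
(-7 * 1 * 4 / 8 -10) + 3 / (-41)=-1113 / 82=-13.57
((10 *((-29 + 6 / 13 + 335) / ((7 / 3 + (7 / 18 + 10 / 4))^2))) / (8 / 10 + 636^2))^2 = 16271542440000 / 210828026189961918049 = 0.00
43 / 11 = 3.91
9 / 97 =0.09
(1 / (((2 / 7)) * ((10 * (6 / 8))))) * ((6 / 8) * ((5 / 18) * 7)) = 0.68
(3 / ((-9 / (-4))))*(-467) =-1868 / 3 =-622.67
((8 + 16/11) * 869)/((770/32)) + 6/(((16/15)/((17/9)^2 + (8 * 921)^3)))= 62368400224510757/27720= 2249942288041.51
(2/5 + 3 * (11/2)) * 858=72501/5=14500.20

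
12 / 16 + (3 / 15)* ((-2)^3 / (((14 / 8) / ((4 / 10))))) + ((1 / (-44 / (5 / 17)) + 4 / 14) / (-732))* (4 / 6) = 0.38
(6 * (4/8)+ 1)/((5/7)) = 28/5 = 5.60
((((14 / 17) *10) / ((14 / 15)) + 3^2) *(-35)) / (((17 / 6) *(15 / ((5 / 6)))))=-3535 / 289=-12.23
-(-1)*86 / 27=86 / 27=3.19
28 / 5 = 5.60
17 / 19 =0.89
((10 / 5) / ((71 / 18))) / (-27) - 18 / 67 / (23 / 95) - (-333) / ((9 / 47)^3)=420286994723 / 8862291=47424.19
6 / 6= 1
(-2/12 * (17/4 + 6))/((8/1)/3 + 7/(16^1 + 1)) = -697/1256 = -0.55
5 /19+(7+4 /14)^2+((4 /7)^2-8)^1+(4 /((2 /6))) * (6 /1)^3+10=2647.67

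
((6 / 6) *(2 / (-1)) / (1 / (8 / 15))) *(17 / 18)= -136 / 135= -1.01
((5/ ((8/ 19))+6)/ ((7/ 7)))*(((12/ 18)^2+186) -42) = 46475/ 18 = 2581.94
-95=-95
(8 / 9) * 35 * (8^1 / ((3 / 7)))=15680 / 27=580.74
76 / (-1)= -76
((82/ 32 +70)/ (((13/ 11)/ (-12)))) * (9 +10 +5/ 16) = -11838717/ 832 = -14229.23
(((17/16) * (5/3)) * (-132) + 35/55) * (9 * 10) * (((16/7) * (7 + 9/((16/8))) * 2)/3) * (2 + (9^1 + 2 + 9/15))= -385006752/77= -5000087.69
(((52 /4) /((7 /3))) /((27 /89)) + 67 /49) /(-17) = -8702 /7497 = -1.16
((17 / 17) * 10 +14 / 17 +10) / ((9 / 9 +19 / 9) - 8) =-1593 / 374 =-4.26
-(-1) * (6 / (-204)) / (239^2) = -1 / 1942114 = -0.00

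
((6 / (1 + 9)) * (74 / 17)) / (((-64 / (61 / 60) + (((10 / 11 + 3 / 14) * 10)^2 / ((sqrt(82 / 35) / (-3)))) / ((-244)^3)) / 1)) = -26987305237185543677149184 / 650469386310494538505669675- 27250646833063808 * sqrt(2870) / 130093877262098907701133935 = -0.04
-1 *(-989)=989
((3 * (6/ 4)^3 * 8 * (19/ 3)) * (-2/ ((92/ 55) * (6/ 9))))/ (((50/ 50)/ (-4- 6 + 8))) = 84645/ 46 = 1840.11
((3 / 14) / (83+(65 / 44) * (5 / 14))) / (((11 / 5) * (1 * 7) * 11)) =20 / 1320627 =0.00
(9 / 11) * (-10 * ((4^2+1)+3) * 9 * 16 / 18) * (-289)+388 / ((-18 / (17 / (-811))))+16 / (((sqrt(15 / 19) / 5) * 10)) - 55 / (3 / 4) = 8 * sqrt(285) / 15+30369666818 / 80289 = 378263.39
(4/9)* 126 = 56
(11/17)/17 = 11/289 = 0.04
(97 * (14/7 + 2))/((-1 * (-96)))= 97/24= 4.04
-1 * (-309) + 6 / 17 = 5259 / 17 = 309.35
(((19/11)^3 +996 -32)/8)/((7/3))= 3869829/74536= 51.92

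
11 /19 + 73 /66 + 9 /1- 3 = 7.69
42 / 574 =3 / 41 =0.07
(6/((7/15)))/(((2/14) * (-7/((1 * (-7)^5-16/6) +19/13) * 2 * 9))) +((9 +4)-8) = 3278965/273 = 12010.86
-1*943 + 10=-933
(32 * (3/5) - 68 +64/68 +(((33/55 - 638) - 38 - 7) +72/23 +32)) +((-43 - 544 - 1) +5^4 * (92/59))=-308.55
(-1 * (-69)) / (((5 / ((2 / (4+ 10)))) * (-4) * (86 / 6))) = -207 / 6020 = -0.03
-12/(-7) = 12/7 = 1.71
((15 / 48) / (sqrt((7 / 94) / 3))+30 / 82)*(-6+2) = -5*sqrt(1974) / 28 -60 / 41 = -9.40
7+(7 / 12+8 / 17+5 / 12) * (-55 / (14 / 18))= -11542 / 119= -96.99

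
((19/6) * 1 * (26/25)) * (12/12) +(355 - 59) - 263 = 2722/75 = 36.29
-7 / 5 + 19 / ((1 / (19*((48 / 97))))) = 85961 / 485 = 177.24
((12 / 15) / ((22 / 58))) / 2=58 / 55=1.05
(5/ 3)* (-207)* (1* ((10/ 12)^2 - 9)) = 34385/ 12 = 2865.42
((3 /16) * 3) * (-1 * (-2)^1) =9 /8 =1.12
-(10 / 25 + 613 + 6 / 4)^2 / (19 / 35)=-264671407 / 380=-696503.70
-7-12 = -19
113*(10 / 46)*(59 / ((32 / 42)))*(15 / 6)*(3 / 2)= 10500525 / 1472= 7133.51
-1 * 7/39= -7/39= -0.18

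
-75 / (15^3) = -1 / 45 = -0.02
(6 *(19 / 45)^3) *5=13718 / 6075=2.26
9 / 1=9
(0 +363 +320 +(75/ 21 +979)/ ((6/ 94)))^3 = 38480618749557529/ 9261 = 4155125661327.88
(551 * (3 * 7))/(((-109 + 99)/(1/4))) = -11571/40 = -289.28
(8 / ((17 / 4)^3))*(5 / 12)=640 / 14739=0.04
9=9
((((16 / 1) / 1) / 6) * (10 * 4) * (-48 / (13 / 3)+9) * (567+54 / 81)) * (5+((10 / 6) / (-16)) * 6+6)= -1304760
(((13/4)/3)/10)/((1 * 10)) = 13/1200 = 0.01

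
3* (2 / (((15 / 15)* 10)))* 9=27 / 5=5.40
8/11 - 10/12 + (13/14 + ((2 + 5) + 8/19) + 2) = 44959/4389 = 10.24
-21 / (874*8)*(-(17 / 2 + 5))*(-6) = -1701 / 6992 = -0.24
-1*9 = -9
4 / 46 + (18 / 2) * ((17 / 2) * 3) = 10561 / 46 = 229.59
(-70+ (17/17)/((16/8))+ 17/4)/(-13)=5.02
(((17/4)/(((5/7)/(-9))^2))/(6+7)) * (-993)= -67000689/1300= -51538.99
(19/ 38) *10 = 5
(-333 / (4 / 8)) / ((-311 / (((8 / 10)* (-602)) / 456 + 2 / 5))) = -41514 / 29545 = -1.41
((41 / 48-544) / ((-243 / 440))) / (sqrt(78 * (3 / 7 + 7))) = 1433905 * sqrt(42) / 227448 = 40.86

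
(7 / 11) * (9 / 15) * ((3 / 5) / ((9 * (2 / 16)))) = 56 / 275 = 0.20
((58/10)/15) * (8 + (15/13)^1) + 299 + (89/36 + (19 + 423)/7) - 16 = 28841459/81900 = 352.15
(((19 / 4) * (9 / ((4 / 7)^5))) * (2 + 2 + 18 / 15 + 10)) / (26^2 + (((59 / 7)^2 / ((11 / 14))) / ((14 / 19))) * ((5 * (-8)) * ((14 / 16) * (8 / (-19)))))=73765923 / 17182720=4.29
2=2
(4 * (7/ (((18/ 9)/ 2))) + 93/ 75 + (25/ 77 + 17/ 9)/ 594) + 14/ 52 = 3948351151/ 133783650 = 29.51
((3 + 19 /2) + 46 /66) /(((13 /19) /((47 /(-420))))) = -59831 /27720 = -2.16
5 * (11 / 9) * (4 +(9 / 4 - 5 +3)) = 935 / 36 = 25.97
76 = 76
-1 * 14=-14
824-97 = 727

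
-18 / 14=-9 / 7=-1.29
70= 70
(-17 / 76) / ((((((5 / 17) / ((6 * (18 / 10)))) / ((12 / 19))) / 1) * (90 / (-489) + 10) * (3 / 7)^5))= -36.55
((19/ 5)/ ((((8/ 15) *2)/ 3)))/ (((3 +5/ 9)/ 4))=1539/ 128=12.02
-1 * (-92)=92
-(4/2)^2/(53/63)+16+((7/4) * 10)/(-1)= -663/106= -6.25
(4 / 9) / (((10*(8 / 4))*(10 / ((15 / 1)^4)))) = 225 / 2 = 112.50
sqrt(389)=19.72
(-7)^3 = -343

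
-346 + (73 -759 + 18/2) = -1023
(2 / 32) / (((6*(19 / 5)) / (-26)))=-65 / 912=-0.07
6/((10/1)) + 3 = 18/5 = 3.60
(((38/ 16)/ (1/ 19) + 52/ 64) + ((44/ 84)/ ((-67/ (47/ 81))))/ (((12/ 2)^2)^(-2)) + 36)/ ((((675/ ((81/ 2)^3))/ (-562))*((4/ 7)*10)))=-126269128449/ 171520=-736177.29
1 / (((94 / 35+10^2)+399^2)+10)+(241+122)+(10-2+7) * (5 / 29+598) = 1509595947643 / 161703391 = 9335.59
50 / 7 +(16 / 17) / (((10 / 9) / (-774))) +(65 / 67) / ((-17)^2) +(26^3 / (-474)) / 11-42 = -1225875066443 / 1766776935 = -693.85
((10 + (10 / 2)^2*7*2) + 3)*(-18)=-6534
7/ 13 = 0.54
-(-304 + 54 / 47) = 14234 / 47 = 302.85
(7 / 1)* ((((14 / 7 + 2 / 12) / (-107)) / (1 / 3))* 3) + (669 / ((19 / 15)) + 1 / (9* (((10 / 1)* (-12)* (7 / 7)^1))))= 1156841587 / 2195640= 526.88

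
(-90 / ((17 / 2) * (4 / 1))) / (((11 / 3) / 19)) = -2565 / 187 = -13.72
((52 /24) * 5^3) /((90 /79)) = 25675 /108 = 237.73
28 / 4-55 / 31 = 162 / 31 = 5.23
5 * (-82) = -410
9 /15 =3 /5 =0.60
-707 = -707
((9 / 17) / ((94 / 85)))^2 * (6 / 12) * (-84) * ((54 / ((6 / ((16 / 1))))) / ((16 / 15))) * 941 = -1222762.19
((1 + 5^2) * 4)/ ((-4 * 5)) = -5.20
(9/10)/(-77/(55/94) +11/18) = -81/11789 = -0.01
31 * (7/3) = 217/3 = 72.33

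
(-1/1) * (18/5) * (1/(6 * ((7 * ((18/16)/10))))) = -16/21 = -0.76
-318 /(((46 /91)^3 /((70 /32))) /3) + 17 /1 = -12567630149 /778688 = -16139.49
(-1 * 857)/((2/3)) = -1285.50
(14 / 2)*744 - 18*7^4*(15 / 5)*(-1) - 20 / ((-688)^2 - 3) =63835713922 / 473341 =134862.00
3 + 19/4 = 31/4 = 7.75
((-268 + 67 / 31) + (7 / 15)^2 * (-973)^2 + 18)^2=2063109009852360976 / 48650625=42406629099.88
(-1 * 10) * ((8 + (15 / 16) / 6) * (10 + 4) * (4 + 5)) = -82215 / 8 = -10276.88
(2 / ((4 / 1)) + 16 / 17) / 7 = 0.21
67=67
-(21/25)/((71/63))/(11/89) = -117747/19525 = -6.03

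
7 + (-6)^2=43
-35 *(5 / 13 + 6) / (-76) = 2905 / 988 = 2.94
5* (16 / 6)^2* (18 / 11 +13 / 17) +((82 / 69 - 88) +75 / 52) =4175 / 2012868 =0.00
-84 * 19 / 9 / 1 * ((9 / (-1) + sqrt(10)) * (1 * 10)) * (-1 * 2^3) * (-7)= 893760 - 297920 * sqrt(10) / 3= 579724.75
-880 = -880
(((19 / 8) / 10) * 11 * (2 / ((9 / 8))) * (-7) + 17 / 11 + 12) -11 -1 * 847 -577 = -719713 / 495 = -1453.97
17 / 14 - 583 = -8145 / 14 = -581.79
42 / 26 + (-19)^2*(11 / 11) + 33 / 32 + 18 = 158765 / 416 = 381.65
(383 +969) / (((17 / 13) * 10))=8788 / 85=103.39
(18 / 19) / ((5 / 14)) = 252 / 95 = 2.65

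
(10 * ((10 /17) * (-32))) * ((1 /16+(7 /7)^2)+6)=-22600 /17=-1329.41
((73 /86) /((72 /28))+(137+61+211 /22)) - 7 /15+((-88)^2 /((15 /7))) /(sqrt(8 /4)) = 17662663 /85140+27104 * sqrt(2) /15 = 2762.84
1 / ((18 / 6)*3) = 0.11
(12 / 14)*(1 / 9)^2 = 2 / 189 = 0.01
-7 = -7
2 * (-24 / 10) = -24 / 5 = -4.80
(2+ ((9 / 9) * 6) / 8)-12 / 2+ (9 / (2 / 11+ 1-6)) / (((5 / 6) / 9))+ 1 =-23769 / 1060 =-22.42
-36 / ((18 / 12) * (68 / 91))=-546 / 17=-32.12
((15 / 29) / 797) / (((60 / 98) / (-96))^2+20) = 614656 / 18942097359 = 0.00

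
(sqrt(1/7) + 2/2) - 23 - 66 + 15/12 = -347/4 + sqrt(7)/7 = -86.37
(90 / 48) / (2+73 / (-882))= 6615 / 6764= 0.98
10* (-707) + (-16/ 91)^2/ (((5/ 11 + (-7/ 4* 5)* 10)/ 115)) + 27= -22337870325/ 3171623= -7043.04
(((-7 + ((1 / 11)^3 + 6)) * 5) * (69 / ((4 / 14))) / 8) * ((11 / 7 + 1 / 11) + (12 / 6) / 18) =-93987775 / 351384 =-267.48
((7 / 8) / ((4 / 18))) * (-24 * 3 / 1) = -567 / 2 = -283.50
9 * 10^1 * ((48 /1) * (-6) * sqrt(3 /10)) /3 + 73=73 - 864 * sqrt(30)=-4659.32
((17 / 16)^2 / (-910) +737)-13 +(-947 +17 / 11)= -567493739 / 2562560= -221.46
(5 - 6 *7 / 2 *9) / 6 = -92 / 3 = -30.67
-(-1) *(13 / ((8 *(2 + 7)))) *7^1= 91 / 72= 1.26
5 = 5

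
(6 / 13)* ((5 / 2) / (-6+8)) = 15 / 26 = 0.58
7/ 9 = 0.78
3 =3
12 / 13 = 0.92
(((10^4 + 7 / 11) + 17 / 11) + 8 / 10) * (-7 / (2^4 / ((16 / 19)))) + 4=-202472 / 55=-3681.31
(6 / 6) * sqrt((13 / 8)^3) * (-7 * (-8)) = 91 * sqrt(26) / 4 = 116.00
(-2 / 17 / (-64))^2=1 / 295936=0.00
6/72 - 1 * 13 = -155/12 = -12.92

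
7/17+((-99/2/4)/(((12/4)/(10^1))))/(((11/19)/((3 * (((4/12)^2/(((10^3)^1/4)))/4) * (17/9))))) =44909/122400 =0.37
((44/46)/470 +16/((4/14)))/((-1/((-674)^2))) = -137505256716/5405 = -25440380.52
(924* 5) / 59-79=-41 / 59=-0.69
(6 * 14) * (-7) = -588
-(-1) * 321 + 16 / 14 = 2255 / 7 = 322.14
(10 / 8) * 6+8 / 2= 23 / 2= 11.50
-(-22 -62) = 84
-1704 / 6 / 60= -71 / 15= -4.73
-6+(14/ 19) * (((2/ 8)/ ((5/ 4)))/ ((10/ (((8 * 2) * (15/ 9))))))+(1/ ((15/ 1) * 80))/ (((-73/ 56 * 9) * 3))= -31496713/ 5617350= -5.61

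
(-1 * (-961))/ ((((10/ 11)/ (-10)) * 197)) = -53.66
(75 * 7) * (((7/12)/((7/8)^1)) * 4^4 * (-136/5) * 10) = -24371200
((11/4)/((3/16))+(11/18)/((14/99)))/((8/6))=14.24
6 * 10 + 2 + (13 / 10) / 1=633 / 10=63.30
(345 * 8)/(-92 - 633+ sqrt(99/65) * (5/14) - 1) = -51571520/13565547 - 12880 * sqrt(715)/149221017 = -3.80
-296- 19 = -315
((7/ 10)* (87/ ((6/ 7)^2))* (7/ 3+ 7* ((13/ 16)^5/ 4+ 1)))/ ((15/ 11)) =2740625918261/ 4529848320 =605.01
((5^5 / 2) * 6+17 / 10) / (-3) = -93767 / 30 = -3125.57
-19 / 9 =-2.11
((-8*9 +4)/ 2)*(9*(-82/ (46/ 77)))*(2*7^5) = 32472535788/ 23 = 1411849382.09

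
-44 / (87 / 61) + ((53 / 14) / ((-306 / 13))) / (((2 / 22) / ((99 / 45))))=-21581461 / 621180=-34.74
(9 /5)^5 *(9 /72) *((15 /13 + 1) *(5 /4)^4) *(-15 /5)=-1240029 /33280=-37.26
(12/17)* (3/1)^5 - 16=2644/17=155.53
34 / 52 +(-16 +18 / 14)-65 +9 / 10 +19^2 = 128692 / 455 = 282.84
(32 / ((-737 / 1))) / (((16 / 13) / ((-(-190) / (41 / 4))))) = -19760 / 30217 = -0.65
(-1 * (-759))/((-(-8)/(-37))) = -3510.38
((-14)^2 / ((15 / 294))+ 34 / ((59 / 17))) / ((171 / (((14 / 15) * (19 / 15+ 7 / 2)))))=100.20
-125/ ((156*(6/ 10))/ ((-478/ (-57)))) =-149375/ 13338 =-11.20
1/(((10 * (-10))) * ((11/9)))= -9/1100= -0.01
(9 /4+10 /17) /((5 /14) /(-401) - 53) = -541751 /10116598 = -0.05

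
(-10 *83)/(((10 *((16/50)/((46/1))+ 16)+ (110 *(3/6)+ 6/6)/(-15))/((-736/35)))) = 2634420/23597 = 111.64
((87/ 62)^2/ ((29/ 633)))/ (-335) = -0.13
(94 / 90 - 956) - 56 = -45493 / 45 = -1010.96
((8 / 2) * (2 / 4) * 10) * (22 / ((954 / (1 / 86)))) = 110 / 20511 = 0.01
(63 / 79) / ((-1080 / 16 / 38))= -532 / 1185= -0.45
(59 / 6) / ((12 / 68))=1003 / 18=55.72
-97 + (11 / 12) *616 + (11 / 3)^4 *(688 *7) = 70548937 / 81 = 870974.53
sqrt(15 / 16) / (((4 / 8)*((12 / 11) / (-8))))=-11*sqrt(15) / 3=-14.20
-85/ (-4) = 85/ 4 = 21.25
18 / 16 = 9 / 8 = 1.12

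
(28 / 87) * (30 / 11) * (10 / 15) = 560 / 957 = 0.59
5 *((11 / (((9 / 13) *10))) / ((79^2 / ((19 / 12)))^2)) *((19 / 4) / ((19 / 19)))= 980837 / 403834439808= 0.00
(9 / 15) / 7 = 0.09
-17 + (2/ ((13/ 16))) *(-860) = -27741/ 13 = -2133.92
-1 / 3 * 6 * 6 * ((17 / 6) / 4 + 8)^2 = -43681 / 48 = -910.02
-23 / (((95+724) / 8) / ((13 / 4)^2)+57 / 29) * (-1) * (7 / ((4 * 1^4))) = 60697 / 17580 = 3.45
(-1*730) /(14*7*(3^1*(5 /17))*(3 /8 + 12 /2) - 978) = 2920 /1707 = 1.71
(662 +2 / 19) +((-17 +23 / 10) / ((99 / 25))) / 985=163564229 / 247038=662.10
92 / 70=46 / 35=1.31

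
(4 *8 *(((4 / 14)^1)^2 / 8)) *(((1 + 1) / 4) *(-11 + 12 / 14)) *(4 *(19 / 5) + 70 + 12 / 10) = -245376 / 1715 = -143.08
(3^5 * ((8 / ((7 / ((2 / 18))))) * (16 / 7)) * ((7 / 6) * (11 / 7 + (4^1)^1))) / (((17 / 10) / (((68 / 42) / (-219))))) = -49920 / 25039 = -1.99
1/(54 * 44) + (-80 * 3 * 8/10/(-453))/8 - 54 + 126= 25851031/358776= 72.05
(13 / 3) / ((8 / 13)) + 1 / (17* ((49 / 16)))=141161 / 19992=7.06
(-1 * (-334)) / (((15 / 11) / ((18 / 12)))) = 1837 / 5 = 367.40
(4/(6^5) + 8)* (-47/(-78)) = 730991/151632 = 4.82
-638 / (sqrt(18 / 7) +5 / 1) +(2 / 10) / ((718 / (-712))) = -40138242 / 281815 +1914 *sqrt(14) / 157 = -96.81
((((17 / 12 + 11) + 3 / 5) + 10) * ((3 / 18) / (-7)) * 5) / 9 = -1381 / 4536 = -0.30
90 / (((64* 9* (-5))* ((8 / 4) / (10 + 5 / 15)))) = -0.16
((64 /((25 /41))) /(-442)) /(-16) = 82 /5525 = 0.01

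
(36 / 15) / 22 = 6 / 55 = 0.11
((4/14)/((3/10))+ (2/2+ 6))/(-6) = -167/126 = -1.33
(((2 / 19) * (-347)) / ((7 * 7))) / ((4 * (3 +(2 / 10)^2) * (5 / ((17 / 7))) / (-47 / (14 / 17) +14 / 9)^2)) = -1443191087375 / 15726511584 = -91.77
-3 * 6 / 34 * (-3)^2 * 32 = -2592 / 17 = -152.47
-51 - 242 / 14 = -478 / 7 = -68.29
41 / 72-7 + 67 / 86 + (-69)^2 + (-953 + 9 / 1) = 11799935 / 3096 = 3811.35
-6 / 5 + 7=29 / 5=5.80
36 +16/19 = 700/19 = 36.84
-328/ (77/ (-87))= 28536/ 77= 370.60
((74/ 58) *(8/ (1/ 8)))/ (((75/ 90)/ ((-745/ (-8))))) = 264624/ 29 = 9124.97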